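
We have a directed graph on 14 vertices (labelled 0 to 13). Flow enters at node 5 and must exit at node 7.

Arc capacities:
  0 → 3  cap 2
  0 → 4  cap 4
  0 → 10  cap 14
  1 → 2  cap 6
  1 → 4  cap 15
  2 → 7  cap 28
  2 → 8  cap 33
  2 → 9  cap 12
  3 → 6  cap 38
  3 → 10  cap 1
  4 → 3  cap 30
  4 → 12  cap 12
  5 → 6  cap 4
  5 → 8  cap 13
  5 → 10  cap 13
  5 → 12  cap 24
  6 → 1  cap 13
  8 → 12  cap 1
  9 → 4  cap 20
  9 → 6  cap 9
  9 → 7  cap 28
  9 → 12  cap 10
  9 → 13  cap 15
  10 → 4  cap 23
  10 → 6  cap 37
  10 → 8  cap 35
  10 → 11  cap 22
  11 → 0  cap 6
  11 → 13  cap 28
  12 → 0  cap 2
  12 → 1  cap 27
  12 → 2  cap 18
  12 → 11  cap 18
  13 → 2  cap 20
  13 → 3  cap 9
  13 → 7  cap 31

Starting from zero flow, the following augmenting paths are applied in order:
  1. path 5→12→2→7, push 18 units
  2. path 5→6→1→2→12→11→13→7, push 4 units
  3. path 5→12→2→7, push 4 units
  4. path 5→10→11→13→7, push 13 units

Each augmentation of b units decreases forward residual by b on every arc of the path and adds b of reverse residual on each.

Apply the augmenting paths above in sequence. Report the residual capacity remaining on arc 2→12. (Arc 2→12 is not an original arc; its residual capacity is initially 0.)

after path 1 (5→12→2→7, push 18): res(2,12)=18
after path 2 (5→6→1→2→12→11→13→7, push 4): res(2,12)=14
after path 3 (5→12→2→7, push 4): res(2,12)=18
after path 4 (5→10→11→13→7, push 13): res(2,12)=18

Residual capacity of (2,12): 18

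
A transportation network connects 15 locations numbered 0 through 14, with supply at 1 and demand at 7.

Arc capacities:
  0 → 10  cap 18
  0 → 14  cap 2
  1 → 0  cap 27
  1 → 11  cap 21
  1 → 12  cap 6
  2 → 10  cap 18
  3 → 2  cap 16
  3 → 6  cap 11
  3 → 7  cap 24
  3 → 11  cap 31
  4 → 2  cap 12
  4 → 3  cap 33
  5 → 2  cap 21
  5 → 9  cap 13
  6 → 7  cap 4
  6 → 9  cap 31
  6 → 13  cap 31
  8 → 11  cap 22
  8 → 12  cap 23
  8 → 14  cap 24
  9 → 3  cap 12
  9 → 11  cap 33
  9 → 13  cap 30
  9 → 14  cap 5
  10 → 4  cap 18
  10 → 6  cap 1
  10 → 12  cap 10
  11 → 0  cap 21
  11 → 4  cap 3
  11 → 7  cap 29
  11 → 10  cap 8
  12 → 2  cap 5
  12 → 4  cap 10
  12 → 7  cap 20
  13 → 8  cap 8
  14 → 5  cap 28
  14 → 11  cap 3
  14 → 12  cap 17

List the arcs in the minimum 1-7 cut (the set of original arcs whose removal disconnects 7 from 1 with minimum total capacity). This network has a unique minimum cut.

Min-cut arcs: {(0,10), (0,14), (1,11), (1,12)} (total capacity 47)

augment #1: 1→11→7 push 21
augment #2: 1→12→7 push 6
augment #3: 1→0→10→6→7 push 1
augment #4: 1→0→10→12→7 push 10
augment #5: 1→0→14→11→7 push 2
augment #6: 1→0→10→4→3→7 push 7
max flow = 47; residual-reachable set from 1 gives S-side
cut edges (S→T): {(0,10), (0,14), (1,11), (1,12)} total cap 47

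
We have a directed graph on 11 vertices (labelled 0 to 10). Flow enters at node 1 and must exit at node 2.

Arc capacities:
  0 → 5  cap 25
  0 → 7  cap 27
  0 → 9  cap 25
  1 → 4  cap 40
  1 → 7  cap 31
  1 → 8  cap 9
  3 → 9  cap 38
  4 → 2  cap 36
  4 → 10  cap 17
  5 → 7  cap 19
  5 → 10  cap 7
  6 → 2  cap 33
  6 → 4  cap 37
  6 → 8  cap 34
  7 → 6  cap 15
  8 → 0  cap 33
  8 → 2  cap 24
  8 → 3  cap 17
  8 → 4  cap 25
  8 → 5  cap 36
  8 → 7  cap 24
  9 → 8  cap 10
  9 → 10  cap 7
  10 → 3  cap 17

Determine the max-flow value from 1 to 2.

Maximum flow value: 64

augment #1: 1→4→2 bottleneck 36, total now 36
augment #2: 1→8→2 bottleneck 9, total now 45
augment #3: 1→7→6→2 bottleneck 15, total now 60
augment #4: 1→4→10→3→9→8→2 bottleneck 4, total now 64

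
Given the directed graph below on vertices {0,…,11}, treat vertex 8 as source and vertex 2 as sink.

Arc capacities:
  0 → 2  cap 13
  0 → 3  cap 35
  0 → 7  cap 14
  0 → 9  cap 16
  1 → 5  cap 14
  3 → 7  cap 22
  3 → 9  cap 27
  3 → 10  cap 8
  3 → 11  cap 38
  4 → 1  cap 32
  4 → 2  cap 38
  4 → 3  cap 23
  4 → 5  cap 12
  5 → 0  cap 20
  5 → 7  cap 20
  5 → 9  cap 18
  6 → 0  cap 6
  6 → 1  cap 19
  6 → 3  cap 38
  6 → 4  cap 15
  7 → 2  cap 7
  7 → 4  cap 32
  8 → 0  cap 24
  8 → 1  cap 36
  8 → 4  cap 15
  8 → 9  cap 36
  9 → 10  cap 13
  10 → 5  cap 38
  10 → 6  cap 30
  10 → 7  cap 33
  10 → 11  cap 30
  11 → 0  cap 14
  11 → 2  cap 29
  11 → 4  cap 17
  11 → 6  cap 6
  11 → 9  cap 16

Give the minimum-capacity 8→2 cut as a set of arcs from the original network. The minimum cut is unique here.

Min-cut arcs: {(1,5), (8,0), (8,4), (9,10)} (total capacity 66)

augment #1: 8→0→2 push 13
augment #2: 8→4→2 push 15
augment #3: 8→0→7→2 push 7
augment #4: 8→0→3→11→2 push 4
augment #5: 8→9→10→11→2 push 13
augment #6: 8→1→5→7→4→2 push 14
max flow = 66; residual-reachable set from 8 gives S-side
cut edges (S→T): {(1,5), (8,0), (8,4), (9,10)} total cap 66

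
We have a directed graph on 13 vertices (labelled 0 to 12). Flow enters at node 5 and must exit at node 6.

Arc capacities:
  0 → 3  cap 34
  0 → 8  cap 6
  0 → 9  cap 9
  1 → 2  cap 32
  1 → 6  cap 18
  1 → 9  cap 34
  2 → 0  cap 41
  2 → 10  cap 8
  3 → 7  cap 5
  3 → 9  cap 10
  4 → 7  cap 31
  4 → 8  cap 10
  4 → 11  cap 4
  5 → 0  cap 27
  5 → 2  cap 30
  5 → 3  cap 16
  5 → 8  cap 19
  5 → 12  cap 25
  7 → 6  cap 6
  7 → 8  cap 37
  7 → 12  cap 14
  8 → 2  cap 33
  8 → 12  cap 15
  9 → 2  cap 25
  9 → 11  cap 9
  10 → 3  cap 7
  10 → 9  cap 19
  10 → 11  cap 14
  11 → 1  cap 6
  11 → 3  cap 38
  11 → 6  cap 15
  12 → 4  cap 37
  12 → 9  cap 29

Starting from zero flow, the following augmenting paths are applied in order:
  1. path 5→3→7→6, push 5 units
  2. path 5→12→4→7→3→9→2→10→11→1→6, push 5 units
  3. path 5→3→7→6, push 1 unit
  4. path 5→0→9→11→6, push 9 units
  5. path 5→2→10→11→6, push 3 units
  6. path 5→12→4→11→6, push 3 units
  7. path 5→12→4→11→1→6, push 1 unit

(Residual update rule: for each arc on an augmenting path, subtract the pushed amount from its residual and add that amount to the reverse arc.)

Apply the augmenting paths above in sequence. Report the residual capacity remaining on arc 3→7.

after path 1 (5→3→7→6, push 5): res(3,7)=0
after path 2 (5→12→4→7→3→9→2→10→11→1→6, push 5): res(3,7)=5
after path 3 (5→3→7→6, push 1): res(3,7)=4
after path 4 (5→0→9→11→6, push 9): res(3,7)=4
after path 5 (5→2→10→11→6, push 3): res(3,7)=4
after path 6 (5→12→4→11→6, push 3): res(3,7)=4
after path 7 (5→12→4→11→1→6, push 1): res(3,7)=4

Residual capacity of (3,7): 4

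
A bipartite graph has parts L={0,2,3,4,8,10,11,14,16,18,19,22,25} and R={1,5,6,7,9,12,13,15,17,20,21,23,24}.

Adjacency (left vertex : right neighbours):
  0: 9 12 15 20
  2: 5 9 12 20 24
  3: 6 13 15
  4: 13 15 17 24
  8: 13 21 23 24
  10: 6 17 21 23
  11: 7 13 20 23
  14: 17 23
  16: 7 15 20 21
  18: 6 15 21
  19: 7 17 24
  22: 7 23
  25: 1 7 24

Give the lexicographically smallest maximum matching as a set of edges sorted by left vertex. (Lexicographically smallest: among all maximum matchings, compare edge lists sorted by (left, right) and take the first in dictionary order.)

|M| = 12 (so the lex-smallest maximum matching has 12 edges)
process left vertices in ascending order; for each, take the smallest-labelled available neighbour that still permits 12 edges overall, or leave it unmatched if none does
lex-smallest matching: {0-9, 2-5, 3-6, 4-13, 8-21, 10-17, 11-7, 14-23, 16-20, 18-15, 19-24, 25-1}

Lex-smallest maximum matching: {(0,9), (2,5), (3,6), (4,13), (8,21), (10,17), (11,7), (14,23), (16,20), (18,15), (19,24), (25,1)}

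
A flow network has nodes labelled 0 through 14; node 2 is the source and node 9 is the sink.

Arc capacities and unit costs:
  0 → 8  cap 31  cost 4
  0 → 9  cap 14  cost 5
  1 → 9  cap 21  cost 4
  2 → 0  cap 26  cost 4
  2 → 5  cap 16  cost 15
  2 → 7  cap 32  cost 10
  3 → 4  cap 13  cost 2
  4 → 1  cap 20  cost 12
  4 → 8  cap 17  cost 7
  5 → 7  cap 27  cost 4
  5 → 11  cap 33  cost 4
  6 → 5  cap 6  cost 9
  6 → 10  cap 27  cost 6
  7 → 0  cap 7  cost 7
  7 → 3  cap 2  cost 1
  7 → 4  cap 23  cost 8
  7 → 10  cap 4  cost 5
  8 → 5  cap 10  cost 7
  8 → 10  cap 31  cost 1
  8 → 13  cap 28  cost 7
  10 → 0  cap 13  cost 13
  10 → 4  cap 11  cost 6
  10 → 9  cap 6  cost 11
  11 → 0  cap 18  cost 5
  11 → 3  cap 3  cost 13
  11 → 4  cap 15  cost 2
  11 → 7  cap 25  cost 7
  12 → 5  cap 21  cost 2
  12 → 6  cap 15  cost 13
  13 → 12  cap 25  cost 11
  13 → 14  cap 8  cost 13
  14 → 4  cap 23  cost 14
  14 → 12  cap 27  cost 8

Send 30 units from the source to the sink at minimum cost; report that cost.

Minimum cost for 30 units: 558

shortest-cost path #1: 2→0→9 push 14 @ unit cost 9 (adds 126)
shortest-cost path #2: 2→0→8→10→9 push 6 @ unit cost 20 (adds 120)
shortest-cost path #3: 2→7→3→4→1→9 push 2 @ unit cost 29 (adds 58)
shortest-cost path #4: 2→0→8→10→4→1→9 push 6 @ unit cost 31 (adds 186)
shortest-cost path #5: 2→7→4→1→9 push 2 @ unit cost 34 (adds 68)
total cost = 558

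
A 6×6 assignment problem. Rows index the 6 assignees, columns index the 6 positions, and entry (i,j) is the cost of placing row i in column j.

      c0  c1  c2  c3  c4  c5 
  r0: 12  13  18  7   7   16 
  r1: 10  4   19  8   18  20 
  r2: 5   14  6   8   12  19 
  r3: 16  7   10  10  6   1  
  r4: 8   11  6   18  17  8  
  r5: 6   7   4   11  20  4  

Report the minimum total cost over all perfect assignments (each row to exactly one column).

Minimum assignment cost: 32

one of 3 optimal assignments: row0→col3 (cost 7), row1→col1 (cost 4), row2→col0 (cost 5), row3→col4 (cost 6), row4→col2 (cost 6), row5→col5 (cost 4)
total = 7 + 4 + 5 + 6 + 6 + 4 = 32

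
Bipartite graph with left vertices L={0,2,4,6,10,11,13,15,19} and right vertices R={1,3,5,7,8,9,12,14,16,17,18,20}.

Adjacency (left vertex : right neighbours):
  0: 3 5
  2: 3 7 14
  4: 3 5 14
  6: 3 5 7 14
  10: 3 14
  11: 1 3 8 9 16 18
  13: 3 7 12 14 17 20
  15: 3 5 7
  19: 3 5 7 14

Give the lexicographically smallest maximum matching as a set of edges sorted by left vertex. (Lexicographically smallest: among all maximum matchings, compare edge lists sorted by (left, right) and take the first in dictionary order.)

|M| = 6 (so the lex-smallest maximum matching has 6 edges)
process left vertices in ascending order; for each, take the smallest-labelled available neighbour that still permits 6 edges overall, or leave it unmatched if none does
lex-smallest matching: {0-3, 2-7, 4-5, 6-14, 11-1, 13-12}

Lex-smallest maximum matching: {(0,3), (2,7), (4,5), (6,14), (11,1), (13,12)}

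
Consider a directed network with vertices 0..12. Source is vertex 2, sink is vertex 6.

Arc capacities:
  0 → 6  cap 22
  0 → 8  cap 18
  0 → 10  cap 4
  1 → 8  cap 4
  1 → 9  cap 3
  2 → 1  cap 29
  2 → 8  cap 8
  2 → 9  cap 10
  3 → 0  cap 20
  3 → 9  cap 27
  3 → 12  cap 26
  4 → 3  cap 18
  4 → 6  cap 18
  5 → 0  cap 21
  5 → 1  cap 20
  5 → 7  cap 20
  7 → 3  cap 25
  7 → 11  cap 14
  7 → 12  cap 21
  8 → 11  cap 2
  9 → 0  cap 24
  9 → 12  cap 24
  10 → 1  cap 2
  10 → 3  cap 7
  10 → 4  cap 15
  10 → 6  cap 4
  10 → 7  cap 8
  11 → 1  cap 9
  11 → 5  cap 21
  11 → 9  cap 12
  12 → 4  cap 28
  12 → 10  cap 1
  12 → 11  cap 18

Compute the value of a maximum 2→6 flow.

augment #1: 2→9→0→6 bottleneck 10, total now 10
augment #2: 2→1→9→0→6 bottleneck 3, total now 13
augment #3: 2→8→11→5→0→6 bottleneck 2, total now 15

Maximum flow value: 15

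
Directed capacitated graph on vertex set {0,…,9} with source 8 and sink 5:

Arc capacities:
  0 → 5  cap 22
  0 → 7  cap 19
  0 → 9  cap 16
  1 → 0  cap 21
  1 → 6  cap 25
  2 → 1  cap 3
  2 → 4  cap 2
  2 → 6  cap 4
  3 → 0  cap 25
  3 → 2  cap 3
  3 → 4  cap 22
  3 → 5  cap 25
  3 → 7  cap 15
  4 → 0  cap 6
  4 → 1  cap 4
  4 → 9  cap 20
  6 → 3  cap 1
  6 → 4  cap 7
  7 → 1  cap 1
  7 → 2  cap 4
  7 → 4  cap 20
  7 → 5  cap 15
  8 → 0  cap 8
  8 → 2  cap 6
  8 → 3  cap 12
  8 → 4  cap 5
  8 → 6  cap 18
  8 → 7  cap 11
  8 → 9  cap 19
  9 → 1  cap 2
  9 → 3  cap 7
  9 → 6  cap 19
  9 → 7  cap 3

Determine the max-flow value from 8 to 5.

augment #1: 8→0→5 bottleneck 8, total now 8
augment #2: 8→3→5 bottleneck 12, total now 20
augment #3: 8→7→5 bottleneck 11, total now 31
augment #4: 8→4→0→5 bottleneck 5, total now 36
augment #5: 8→6→3→5 bottleneck 1, total now 37
augment #6: 8→9→3→5 bottleneck 7, total now 44
augment #7: 8→9→7→5 bottleneck 3, total now 47
augment #8: 8→2→1→0→5 bottleneck 3, total now 50
augment #9: 8→2→4→0→5 bottleneck 1, total now 51
augment #10: 8→9→1→0→5 bottleneck 2, total now 53
augment #11: 8→2→4→1→0→5 bottleneck 1, total now 54
augment #12: 8→6→4→1→0→5 bottleneck 2, total now 56
augment #13: 8→6→4→1→0→7→5 bottleneck 1, total now 57

Maximum flow value: 57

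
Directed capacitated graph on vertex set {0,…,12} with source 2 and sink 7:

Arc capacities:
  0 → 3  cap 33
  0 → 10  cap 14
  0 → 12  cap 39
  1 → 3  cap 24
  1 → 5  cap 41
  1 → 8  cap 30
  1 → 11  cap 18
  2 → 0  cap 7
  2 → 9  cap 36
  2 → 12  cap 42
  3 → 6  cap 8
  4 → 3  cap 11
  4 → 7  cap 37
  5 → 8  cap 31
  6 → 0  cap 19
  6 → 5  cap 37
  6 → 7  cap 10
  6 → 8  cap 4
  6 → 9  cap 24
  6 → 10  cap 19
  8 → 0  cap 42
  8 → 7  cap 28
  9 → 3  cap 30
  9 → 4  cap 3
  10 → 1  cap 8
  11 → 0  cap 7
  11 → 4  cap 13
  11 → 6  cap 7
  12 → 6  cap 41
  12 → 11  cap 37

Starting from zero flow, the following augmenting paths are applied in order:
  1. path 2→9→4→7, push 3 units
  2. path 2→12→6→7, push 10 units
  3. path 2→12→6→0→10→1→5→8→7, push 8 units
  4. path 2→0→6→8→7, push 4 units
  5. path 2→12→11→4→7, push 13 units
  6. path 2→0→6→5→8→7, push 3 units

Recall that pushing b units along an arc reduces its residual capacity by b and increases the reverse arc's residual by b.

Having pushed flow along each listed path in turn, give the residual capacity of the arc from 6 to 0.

Residual capacity of (6,0): 18

after path 1 (2→9→4→7, push 3): res(6,0)=19
after path 2 (2→12→6→7, push 10): res(6,0)=19
after path 3 (2→12→6→0→10→1→5→8→7, push 8): res(6,0)=11
after path 4 (2→0→6→8→7, push 4): res(6,0)=15
after path 5 (2→12→11→4→7, push 13): res(6,0)=15
after path 6 (2→0→6→5→8→7, push 3): res(6,0)=18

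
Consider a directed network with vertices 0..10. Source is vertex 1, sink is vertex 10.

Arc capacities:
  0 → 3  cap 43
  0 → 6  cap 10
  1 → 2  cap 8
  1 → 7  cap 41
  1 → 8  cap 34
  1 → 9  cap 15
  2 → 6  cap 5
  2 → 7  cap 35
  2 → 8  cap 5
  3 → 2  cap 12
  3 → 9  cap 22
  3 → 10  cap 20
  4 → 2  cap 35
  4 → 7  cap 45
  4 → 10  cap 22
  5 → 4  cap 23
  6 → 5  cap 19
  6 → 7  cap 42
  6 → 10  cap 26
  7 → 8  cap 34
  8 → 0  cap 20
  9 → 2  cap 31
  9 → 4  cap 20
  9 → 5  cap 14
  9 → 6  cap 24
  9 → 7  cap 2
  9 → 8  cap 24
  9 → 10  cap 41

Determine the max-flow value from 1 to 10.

augment #1: 1→9→10 bottleneck 15, total now 15
augment #2: 1→2→6→10 bottleneck 5, total now 20
augment #3: 1→8→0→3→10 bottleneck 20, total now 40

Maximum flow value: 40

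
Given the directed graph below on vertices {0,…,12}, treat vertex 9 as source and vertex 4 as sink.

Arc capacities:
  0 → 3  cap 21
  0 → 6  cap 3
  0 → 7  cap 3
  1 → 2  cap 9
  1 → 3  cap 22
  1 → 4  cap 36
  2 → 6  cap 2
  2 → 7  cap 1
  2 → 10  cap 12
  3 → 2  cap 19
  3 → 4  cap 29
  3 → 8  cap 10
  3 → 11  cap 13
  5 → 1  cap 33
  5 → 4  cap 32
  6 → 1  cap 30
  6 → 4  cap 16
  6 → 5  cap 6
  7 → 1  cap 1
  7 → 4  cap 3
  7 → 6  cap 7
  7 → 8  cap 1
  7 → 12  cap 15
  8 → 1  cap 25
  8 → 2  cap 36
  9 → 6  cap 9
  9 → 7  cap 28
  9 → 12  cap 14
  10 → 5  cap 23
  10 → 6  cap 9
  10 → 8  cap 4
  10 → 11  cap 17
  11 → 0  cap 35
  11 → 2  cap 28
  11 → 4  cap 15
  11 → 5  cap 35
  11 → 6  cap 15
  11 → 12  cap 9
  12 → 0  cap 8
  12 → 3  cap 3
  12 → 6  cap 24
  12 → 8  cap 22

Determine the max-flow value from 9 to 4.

augment #1: 9→6→4 bottleneck 9, total now 9
augment #2: 9→7→4 bottleneck 3, total now 12
augment #3: 9→7→1→4 bottleneck 1, total now 13
augment #4: 9→7→6→4 bottleneck 7, total now 20
augment #5: 9→12→3→4 bottleneck 3, total now 23
augment #6: 9→7→8→1→4 bottleneck 1, total now 24
augment #7: 9→12→0→3→4 bottleneck 8, total now 32
augment #8: 9→12→6→1→4 bottleneck 3, total now 35
augment #9: 9→7→12→6→1→4 bottleneck 15, total now 50

Maximum flow value: 50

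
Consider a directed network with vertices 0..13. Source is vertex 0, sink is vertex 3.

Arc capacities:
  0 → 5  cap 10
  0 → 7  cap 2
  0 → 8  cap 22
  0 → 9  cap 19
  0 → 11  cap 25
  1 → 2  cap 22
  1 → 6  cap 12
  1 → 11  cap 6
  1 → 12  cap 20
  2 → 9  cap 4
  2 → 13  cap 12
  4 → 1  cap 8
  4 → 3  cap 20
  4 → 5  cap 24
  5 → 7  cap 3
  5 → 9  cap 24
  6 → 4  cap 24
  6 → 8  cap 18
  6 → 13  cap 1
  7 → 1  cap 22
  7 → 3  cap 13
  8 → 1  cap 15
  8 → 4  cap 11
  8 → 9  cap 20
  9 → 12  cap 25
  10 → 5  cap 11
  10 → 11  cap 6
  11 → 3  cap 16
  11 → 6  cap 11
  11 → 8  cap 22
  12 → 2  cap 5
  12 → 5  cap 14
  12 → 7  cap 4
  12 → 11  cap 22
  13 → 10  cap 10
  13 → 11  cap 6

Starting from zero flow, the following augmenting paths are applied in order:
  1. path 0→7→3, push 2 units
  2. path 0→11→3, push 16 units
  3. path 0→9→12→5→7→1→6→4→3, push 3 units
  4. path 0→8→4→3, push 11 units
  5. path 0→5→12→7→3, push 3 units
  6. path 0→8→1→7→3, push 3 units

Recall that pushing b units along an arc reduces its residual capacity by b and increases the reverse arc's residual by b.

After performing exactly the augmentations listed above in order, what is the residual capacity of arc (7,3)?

after path 1 (0→7→3, push 2): res(7,3)=11
after path 2 (0→11→3, push 16): res(7,3)=11
after path 3 (0→9→12→5→7→1→6→4→3, push 3): res(7,3)=11
after path 4 (0→8→4→3, push 11): res(7,3)=11
after path 5 (0→5→12→7→3, push 3): res(7,3)=8
after path 6 (0→8→1→7→3, push 3): res(7,3)=5

Residual capacity of (7,3): 5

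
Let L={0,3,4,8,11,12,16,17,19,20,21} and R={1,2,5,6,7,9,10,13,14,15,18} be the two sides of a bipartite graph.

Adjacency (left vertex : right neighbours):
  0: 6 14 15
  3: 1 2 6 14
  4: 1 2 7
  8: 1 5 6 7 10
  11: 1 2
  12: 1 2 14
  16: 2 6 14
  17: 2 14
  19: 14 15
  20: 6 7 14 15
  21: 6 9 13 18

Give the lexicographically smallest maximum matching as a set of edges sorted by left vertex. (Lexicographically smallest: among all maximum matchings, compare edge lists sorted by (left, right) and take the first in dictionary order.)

|M| = 8 (so the lex-smallest maximum matching has 8 edges)
process left vertices in ascending order; for each, take the smallest-labelled available neighbour that still permits 8 edges overall, or leave it unmatched if none does
lex-smallest matching: {0-6, 3-1, 4-2, 8-5, 12-14, 19-15, 20-7, 21-9}

Lex-smallest maximum matching: {(0,6), (3,1), (4,2), (8,5), (12,14), (19,15), (20,7), (21,9)}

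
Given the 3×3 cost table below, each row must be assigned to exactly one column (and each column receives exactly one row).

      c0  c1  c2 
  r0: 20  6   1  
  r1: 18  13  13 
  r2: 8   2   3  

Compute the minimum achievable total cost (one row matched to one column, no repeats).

Minimum assignment cost: 21

optimal assignment: row0→col2 (cost 1), row1→col0 (cost 18), row2→col1 (cost 2)
total = 1 + 18 + 2 = 21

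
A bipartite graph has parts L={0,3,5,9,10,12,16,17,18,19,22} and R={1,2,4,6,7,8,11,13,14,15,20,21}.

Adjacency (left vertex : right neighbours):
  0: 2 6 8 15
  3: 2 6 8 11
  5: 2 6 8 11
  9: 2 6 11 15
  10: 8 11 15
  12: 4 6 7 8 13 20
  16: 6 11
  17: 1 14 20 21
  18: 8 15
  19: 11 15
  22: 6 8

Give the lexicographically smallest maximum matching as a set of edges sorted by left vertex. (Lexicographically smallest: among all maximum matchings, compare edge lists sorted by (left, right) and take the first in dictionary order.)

|M| = 7 (so the lex-smallest maximum matching has 7 edges)
process left vertices in ascending order; for each, take the smallest-labelled available neighbour that still permits 7 edges overall, or leave it unmatched if none does
lex-smallest matching: {0-2, 3-6, 5-8, 9-11, 10-15, 12-4, 17-1}

Lex-smallest maximum matching: {(0,2), (3,6), (5,8), (9,11), (10,15), (12,4), (17,1)}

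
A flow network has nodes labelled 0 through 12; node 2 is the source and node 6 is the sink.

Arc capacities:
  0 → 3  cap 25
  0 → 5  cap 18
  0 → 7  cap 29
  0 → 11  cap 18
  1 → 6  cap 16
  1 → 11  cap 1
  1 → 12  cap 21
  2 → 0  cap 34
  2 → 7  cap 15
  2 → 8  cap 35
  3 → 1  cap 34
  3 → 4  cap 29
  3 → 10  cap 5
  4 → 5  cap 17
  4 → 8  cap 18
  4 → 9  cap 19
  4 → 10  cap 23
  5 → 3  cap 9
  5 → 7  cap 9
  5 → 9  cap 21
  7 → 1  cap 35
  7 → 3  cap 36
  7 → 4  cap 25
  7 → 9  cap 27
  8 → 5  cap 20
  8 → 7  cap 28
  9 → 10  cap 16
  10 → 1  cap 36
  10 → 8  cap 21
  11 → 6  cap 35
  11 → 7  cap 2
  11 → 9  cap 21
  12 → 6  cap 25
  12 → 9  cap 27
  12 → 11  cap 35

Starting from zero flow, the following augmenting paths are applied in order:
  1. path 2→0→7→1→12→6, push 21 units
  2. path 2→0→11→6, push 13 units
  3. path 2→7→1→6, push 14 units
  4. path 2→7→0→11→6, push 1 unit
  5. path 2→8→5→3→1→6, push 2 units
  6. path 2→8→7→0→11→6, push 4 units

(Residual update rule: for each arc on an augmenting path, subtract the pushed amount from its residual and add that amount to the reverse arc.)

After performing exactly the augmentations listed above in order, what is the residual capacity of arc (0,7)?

Residual capacity of (0,7): 13

after path 1 (2→0→7→1→12→6, push 21): res(0,7)=8
after path 2 (2→0→11→6, push 13): res(0,7)=8
after path 3 (2→7→1→6, push 14): res(0,7)=8
after path 4 (2→7→0→11→6, push 1): res(0,7)=9
after path 5 (2→8→5→3→1→6, push 2): res(0,7)=9
after path 6 (2→8→7→0→11→6, push 4): res(0,7)=13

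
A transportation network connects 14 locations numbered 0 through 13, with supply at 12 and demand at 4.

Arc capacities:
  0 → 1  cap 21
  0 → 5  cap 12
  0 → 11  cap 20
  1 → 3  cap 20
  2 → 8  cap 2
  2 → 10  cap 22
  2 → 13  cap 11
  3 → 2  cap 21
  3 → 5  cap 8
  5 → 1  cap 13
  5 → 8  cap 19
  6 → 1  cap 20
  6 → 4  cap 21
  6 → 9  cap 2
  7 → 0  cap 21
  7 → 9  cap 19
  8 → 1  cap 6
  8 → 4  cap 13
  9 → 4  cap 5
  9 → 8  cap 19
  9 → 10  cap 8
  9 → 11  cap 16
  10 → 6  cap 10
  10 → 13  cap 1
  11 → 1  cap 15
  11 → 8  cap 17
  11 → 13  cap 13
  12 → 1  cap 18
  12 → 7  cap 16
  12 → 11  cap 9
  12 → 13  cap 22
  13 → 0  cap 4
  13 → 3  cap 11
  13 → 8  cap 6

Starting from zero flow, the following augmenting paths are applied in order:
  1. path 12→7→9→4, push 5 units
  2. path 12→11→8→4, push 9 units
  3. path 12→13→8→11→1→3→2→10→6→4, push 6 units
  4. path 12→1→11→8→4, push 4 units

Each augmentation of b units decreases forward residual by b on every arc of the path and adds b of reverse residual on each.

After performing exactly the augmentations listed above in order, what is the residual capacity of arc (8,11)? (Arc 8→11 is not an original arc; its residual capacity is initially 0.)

after path 1 (12→7→9→4, push 5): res(8,11)=0
after path 2 (12→11→8→4, push 9): res(8,11)=9
after path 3 (12→13→8→11→1→3→2→10→6→4, push 6): res(8,11)=3
after path 4 (12→1→11→8→4, push 4): res(8,11)=7

Residual capacity of (8,11): 7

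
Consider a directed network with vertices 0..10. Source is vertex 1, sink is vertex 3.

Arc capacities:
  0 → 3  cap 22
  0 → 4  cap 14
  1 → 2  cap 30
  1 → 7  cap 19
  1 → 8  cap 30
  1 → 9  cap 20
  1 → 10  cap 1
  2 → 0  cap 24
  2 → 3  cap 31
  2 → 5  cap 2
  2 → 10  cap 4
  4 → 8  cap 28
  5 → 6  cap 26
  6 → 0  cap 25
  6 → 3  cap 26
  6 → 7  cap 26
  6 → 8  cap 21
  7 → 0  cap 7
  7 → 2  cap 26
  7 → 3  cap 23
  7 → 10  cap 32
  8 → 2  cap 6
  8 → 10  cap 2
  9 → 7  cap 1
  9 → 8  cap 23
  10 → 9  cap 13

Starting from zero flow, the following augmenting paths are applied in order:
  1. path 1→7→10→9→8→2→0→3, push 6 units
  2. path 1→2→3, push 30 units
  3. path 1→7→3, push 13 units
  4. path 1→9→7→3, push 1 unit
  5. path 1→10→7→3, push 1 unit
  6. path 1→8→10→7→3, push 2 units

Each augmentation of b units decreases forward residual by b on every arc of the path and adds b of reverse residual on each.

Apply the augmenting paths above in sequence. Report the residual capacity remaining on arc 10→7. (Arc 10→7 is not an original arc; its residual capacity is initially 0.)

after path 1 (1→7→10→9→8→2→0→3, push 6): res(10,7)=6
after path 2 (1→2→3, push 30): res(10,7)=6
after path 3 (1→7→3, push 13): res(10,7)=6
after path 4 (1→9→7→3, push 1): res(10,7)=6
after path 5 (1→10→7→3, push 1): res(10,7)=5
after path 6 (1→8→10→7→3, push 2): res(10,7)=3

Residual capacity of (10,7): 3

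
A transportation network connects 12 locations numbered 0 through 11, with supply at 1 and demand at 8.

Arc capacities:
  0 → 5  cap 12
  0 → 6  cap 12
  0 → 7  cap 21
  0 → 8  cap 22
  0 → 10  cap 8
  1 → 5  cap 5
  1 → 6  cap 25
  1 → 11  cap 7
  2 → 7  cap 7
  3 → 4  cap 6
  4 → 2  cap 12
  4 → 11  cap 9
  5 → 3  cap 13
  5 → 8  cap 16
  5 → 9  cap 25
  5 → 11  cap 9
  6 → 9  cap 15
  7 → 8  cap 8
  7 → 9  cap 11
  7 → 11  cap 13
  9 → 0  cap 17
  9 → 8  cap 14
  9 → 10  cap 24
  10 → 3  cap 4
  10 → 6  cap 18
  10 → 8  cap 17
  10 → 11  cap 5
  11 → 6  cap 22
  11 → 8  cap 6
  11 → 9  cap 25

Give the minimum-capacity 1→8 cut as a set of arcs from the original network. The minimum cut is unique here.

Min-cut arcs: {(1,5), (1,11), (6,9)} (total capacity 27)

augment #1: 1→5→8 push 5
augment #2: 1→11→8 push 6
augment #3: 1→6→9→8 push 14
augment #4: 1→6→9→0→8 push 1
augment #5: 1→11→9→0→8 push 1
max flow = 27; residual-reachable set from 1 gives S-side
cut edges (S→T): {(1,5), (1,11), (6,9)} total cap 27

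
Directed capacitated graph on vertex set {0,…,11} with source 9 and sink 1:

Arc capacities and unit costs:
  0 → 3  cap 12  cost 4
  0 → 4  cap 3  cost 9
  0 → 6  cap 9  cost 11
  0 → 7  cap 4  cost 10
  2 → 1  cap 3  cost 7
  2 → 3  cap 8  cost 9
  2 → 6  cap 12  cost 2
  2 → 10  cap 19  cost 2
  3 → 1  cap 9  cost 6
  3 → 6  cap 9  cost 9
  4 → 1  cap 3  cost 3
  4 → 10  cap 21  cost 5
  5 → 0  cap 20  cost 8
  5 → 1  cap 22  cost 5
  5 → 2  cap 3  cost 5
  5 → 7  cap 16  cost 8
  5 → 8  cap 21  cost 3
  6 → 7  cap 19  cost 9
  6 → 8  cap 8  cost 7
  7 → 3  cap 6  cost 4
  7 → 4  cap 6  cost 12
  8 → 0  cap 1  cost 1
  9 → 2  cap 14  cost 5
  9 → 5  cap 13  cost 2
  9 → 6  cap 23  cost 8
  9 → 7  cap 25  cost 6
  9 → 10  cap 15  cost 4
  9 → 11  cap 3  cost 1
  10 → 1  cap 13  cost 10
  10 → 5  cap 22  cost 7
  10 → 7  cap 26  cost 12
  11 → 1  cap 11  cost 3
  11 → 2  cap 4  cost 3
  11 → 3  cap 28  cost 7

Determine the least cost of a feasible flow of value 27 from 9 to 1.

Minimum cost for 27 units: 251

shortest-cost path #1: 9→11→1 push 3 @ unit cost 4 (adds 12)
shortest-cost path #2: 9→5→1 push 13 @ unit cost 7 (adds 91)
shortest-cost path #3: 9→2→1 push 3 @ unit cost 12 (adds 36)
shortest-cost path #4: 9→10→1 push 8 @ unit cost 14 (adds 112)
total cost = 251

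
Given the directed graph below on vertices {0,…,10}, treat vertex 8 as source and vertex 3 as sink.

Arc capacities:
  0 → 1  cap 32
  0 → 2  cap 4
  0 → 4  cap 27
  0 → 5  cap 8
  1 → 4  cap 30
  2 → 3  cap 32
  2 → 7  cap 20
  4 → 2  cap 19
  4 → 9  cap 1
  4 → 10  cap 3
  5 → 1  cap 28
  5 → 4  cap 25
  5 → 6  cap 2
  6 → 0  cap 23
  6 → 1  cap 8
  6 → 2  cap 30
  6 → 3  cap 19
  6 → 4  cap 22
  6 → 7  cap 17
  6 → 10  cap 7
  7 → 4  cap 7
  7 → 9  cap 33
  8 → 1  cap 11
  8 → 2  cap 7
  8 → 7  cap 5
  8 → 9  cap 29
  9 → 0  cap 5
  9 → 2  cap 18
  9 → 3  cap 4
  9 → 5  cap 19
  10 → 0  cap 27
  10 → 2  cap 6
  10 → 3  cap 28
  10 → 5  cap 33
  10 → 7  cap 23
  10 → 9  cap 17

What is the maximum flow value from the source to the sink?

augment #1: 8→2→3 bottleneck 7, total now 7
augment #2: 8→9→3 bottleneck 4, total now 11
augment #3: 8→9→2→3 bottleneck 18, total now 29
augment #4: 8→1→4→2→3 bottleneck 7, total now 36
augment #5: 8→1→4→10→3 bottleneck 3, total now 39
augment #6: 8→9→5→6→3 bottleneck 2, total now 41

Maximum flow value: 41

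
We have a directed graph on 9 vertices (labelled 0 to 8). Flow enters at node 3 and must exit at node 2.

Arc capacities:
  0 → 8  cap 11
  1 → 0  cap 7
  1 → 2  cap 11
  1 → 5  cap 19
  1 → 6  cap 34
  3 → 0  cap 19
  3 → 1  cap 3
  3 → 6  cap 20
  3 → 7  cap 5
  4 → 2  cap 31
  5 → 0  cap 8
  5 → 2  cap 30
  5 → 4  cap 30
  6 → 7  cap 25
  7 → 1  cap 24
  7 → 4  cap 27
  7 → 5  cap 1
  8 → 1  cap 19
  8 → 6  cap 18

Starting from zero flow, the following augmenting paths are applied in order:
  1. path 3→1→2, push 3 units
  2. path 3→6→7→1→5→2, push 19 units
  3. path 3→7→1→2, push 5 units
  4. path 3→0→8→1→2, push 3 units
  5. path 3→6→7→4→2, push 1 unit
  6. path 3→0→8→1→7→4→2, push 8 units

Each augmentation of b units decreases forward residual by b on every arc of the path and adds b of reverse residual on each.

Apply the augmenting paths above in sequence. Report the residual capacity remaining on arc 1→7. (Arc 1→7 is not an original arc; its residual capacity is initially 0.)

Residual capacity of (1,7): 16

after path 1 (3→1→2, push 3): res(1,7)=0
after path 2 (3→6→7→1→5→2, push 19): res(1,7)=19
after path 3 (3→7→1→2, push 5): res(1,7)=24
after path 4 (3→0→8→1→2, push 3): res(1,7)=24
after path 5 (3→6→7→4→2, push 1): res(1,7)=24
after path 6 (3→0→8→1→7→4→2, push 8): res(1,7)=16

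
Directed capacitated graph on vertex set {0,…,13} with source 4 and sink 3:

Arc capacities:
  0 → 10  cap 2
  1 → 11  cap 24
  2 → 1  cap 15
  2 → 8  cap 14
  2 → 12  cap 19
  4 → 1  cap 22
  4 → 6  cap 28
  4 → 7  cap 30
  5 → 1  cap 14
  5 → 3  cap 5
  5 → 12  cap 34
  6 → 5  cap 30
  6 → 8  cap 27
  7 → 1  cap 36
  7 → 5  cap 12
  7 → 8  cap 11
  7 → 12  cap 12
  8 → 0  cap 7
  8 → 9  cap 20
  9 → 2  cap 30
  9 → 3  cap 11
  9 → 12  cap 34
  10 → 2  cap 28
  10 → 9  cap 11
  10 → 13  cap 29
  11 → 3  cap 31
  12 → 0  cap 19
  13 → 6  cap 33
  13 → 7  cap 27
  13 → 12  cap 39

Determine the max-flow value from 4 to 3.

Maximum flow value: 40

augment #1: 4→1→11→3 bottleneck 22, total now 22
augment #2: 4→6→5→3 bottleneck 5, total now 27
augment #3: 4→6→8→9→3 bottleneck 11, total now 38
augment #4: 4→7→1→11→3 bottleneck 2, total now 40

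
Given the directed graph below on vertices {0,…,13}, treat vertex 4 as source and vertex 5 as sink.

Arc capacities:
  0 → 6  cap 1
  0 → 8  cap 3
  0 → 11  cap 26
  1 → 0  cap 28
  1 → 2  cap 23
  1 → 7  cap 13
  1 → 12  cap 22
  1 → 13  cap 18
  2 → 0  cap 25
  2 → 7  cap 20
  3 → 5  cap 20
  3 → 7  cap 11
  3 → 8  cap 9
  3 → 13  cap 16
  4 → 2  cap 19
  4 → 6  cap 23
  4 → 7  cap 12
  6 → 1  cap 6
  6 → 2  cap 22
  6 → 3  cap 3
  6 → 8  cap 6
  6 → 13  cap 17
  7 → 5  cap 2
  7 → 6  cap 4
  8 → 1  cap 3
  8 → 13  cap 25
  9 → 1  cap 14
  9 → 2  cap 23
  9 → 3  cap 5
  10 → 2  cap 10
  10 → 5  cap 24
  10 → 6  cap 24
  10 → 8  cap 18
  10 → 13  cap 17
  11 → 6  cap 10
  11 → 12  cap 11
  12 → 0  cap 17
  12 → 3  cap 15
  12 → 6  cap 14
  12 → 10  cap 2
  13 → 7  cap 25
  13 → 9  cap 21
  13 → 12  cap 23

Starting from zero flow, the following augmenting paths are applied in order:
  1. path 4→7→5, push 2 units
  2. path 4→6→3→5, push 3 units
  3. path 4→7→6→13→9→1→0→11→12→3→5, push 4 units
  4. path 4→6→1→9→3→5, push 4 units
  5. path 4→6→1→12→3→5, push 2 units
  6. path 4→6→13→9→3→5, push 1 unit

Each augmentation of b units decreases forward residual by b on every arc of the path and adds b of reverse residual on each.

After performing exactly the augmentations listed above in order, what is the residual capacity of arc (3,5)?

Residual capacity of (3,5): 6

after path 1 (4→7→5, push 2): res(3,5)=20
after path 2 (4→6→3→5, push 3): res(3,5)=17
after path 3 (4→7→6→13→9→1→0→11→12→3→5, push 4): res(3,5)=13
after path 4 (4→6→1→9→3→5, push 4): res(3,5)=9
after path 5 (4→6→1→12→3→5, push 2): res(3,5)=7
after path 6 (4→6→13→9→3→5, push 1): res(3,5)=6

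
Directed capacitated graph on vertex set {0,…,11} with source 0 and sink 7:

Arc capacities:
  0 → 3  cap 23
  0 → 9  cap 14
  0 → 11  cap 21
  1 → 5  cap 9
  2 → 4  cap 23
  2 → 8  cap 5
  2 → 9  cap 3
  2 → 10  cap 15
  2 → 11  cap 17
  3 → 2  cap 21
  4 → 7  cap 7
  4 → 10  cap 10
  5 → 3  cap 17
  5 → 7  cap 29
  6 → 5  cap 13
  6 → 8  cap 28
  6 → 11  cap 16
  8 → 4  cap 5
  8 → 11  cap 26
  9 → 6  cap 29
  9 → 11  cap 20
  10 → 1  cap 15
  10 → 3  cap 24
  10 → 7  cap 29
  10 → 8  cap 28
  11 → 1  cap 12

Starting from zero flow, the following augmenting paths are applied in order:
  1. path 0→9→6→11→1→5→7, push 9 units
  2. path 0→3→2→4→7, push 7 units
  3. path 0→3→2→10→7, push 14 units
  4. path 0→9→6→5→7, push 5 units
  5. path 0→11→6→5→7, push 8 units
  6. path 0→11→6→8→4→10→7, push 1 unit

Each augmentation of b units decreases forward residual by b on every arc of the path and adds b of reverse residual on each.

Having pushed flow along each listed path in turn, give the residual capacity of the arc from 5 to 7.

after path 1 (0→9→6→11→1→5→7, push 9): res(5,7)=20
after path 2 (0→3→2→4→7, push 7): res(5,7)=20
after path 3 (0→3→2→10→7, push 14): res(5,7)=20
after path 4 (0→9→6→5→7, push 5): res(5,7)=15
after path 5 (0→11→6→5→7, push 8): res(5,7)=7
after path 6 (0→11→6→8→4→10→7, push 1): res(5,7)=7

Residual capacity of (5,7): 7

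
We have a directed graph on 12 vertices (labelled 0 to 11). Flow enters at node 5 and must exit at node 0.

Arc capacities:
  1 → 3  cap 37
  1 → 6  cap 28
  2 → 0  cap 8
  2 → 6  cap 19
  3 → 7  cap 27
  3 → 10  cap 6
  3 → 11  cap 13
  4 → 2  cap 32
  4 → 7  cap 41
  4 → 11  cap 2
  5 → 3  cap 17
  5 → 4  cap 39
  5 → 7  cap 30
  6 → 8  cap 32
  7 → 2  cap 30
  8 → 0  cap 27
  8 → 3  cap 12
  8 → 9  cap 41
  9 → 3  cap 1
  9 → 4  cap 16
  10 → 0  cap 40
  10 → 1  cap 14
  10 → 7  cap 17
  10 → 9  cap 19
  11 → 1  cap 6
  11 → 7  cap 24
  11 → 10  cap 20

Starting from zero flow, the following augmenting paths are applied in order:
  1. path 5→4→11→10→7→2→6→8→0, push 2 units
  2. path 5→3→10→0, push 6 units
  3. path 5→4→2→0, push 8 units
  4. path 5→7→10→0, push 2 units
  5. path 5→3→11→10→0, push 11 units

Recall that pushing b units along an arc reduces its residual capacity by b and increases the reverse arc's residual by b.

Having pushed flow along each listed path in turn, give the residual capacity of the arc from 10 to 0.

after path 1 (5→4→11→10→7→2→6→8→0, push 2): res(10,0)=40
after path 2 (5→3→10→0, push 6): res(10,0)=34
after path 3 (5→4→2→0, push 8): res(10,0)=34
after path 4 (5→7→10→0, push 2): res(10,0)=32
after path 5 (5→3→11→10→0, push 11): res(10,0)=21

Residual capacity of (10,0): 21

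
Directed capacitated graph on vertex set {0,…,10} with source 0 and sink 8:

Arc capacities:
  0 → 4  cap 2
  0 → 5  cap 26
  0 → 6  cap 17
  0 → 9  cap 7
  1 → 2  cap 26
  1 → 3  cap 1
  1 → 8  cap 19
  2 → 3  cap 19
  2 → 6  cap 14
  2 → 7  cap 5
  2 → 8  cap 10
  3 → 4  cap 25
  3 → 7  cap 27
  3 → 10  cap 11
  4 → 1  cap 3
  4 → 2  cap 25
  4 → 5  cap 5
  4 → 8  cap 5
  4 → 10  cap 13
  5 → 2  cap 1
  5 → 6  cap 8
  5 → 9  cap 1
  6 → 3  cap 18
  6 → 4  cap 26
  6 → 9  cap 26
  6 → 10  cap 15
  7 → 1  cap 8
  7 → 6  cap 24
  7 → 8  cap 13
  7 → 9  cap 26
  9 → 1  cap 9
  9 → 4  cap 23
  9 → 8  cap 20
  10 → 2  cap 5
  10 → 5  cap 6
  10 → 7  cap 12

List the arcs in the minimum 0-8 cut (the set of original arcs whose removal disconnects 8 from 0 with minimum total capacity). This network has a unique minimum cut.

augment #1: 0→4→8 push 2
augment #2: 0→9→8 push 7
augment #3: 0→5→2→8 push 1
augment #4: 0→5→9→8 push 1
augment #5: 0→6→4→8 push 3
augment #6: 0→6→9→8 push 12
augment #7: 0→6→3→7→8 push 2
augment #8: 0→5→6→3→7→8 push 8
max flow = 36; residual-reachable set from 0 gives S-side
cut edges (S→T): {(0,4), (0,6), (0,9), (5,2), (5,6), (5,9)} total cap 36

Min-cut arcs: {(0,4), (0,6), (0,9), (5,2), (5,6), (5,9)} (total capacity 36)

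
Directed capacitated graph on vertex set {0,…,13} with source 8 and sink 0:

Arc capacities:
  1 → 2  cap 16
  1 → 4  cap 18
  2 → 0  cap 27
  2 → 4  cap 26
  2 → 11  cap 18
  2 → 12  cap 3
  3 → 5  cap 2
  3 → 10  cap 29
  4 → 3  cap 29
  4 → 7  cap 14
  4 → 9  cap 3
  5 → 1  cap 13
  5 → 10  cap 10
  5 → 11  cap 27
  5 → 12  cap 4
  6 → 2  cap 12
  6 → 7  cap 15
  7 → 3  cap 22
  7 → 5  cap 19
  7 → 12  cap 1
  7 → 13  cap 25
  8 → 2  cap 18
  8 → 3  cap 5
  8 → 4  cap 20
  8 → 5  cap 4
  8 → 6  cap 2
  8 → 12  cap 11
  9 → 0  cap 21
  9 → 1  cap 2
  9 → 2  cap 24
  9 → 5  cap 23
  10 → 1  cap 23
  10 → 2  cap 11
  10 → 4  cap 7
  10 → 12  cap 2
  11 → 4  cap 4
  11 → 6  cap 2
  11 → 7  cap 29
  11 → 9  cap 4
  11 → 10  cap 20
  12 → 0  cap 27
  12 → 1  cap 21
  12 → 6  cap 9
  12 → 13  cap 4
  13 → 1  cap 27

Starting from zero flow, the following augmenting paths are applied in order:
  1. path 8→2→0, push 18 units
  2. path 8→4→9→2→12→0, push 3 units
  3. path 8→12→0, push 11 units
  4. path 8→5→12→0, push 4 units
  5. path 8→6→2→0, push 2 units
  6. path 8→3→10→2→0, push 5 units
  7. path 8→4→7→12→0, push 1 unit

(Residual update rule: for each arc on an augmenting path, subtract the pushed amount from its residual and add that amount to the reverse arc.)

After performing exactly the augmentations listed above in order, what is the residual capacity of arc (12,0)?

Residual capacity of (12,0): 8

after path 1 (8→2→0, push 18): res(12,0)=27
after path 2 (8→4→9→2→12→0, push 3): res(12,0)=24
after path 3 (8→12→0, push 11): res(12,0)=13
after path 4 (8→5→12→0, push 4): res(12,0)=9
after path 5 (8→6→2→0, push 2): res(12,0)=9
after path 6 (8→3→10→2→0, push 5): res(12,0)=9
after path 7 (8→4→7→12→0, push 1): res(12,0)=8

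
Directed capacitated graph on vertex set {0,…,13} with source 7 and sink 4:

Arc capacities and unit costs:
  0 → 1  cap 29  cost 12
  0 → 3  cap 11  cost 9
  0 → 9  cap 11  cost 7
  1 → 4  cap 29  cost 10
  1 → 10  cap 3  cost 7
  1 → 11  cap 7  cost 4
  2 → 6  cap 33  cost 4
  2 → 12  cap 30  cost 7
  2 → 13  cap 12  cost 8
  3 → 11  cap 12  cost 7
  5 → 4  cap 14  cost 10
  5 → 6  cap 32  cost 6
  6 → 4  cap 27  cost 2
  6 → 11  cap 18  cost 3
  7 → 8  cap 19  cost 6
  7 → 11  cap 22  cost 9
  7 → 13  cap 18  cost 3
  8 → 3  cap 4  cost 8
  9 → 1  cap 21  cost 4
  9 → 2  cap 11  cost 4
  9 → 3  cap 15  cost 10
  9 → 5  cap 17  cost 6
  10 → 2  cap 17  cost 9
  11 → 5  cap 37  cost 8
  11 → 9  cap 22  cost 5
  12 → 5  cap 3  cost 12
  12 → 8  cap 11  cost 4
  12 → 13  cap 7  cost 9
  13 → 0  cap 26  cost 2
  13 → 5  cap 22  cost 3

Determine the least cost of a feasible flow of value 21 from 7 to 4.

Minimum cost for 21 units: 324

shortest-cost path #1: 7→13→5→6→4 push 18 @ unit cost 14 (adds 252)
shortest-cost path #2: 7→11→9→2→6→4 push 3 @ unit cost 24 (adds 72)
total cost = 324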